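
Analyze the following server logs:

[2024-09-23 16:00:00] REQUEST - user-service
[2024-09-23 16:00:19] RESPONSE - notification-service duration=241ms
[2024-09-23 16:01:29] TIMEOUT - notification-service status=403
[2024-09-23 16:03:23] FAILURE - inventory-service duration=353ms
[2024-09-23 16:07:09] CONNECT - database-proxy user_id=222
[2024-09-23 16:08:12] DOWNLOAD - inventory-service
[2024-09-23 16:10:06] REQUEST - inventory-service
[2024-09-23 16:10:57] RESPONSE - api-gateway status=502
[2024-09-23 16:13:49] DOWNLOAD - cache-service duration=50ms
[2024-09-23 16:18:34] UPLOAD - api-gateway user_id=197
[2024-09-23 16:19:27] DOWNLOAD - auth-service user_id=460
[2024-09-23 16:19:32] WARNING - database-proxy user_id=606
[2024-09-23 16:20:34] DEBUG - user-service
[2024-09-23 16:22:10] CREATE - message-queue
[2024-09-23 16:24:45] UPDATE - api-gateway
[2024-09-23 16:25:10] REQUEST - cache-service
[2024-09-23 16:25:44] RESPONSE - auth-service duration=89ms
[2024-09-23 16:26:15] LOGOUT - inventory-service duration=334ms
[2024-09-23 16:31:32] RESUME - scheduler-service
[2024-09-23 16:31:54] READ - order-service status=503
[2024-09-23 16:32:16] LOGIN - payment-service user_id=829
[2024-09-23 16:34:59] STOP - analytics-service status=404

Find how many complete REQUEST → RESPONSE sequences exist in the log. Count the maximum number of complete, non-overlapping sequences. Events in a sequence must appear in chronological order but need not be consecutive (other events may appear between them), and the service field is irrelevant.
3

To count sequences:

1. Look for pattern: REQUEST → RESPONSE
2. Greedily scan the log in chronological order, matching each sequence element in turn (ignoring service)
3. Each time the full pattern completes, increment the count and restart matching from the next event
4. Complete non-overlapping sequences found: 3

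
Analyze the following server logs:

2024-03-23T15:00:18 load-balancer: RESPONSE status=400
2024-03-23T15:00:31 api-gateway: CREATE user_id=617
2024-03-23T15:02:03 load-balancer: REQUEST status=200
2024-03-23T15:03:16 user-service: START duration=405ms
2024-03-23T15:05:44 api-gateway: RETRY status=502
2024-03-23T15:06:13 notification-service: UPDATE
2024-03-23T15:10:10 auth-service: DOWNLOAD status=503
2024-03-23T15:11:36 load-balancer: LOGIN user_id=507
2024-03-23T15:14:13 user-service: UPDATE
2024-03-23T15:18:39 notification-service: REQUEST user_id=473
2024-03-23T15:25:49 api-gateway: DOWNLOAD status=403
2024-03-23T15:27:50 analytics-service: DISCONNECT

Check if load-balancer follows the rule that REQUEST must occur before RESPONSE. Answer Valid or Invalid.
Invalid

To validate ordering:

1. Required order: REQUEST → RESPONSE
2. Rule: REQUEST must occur before RESPONSE
3. Check actual order of events for load-balancer
4. Result: Invalid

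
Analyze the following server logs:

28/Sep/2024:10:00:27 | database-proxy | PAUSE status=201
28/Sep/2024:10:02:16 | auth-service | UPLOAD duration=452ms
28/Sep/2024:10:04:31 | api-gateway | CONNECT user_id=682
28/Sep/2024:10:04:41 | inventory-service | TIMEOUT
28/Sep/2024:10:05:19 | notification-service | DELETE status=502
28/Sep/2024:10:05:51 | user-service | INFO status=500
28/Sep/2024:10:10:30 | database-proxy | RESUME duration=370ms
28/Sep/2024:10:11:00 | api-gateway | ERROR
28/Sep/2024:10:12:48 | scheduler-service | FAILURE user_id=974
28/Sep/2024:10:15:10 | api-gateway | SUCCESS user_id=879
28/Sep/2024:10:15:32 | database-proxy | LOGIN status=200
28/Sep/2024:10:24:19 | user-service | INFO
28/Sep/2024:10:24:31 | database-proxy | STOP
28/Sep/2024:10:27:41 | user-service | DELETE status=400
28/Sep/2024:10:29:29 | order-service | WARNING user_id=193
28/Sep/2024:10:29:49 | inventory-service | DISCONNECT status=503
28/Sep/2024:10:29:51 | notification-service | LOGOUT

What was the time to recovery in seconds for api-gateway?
250

To calculate recovery time:

1. Find ERROR event for api-gateway: 28/Sep/2024:10:11:00
2. Find next SUCCESS event for api-gateway: 28/Sep/2024:10:15:10
3. Recovery time: 28/Sep/2024:10:15:10 - 28/Sep/2024:10:11:00 = 250 seconds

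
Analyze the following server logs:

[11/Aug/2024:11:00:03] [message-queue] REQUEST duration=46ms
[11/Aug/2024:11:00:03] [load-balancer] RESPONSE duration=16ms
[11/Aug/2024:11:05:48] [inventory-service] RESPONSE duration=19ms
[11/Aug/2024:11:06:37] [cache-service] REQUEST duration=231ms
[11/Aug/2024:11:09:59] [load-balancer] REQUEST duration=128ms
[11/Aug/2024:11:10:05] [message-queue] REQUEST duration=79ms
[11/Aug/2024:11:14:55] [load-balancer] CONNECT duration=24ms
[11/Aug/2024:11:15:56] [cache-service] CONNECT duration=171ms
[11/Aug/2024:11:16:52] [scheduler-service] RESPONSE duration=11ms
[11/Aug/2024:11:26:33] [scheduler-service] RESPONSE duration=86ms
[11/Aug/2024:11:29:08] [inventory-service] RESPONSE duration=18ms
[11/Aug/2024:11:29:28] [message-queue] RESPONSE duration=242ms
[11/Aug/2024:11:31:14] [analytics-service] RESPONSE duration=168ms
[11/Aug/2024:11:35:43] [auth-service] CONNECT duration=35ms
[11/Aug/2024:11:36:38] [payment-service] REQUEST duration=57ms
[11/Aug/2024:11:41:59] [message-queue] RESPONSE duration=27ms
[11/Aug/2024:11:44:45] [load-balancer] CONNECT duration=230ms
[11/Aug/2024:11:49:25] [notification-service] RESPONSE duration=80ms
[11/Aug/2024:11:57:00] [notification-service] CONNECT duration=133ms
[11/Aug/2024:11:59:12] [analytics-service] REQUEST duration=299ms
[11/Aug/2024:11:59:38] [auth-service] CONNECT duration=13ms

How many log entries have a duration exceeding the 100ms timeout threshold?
8

To count timeouts:

1. Threshold: 100ms
2. Extract duration from each log entry
3. Count entries where duration > 100
4. Timeout count: 8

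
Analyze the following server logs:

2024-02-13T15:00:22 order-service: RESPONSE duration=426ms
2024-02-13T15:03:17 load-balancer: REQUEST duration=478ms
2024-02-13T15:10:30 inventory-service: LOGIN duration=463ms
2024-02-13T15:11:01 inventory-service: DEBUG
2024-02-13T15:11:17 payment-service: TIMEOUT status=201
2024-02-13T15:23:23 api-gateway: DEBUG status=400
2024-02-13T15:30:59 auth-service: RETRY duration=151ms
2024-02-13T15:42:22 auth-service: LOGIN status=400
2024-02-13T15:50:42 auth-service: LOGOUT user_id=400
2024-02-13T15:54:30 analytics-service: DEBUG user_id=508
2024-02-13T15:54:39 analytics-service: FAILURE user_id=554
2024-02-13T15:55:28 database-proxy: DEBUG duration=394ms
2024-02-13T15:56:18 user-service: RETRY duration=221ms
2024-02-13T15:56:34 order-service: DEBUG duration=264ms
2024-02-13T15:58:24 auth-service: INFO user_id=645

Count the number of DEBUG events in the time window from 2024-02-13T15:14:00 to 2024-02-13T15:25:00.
1

To count events in the time window:

1. Window boundaries: 2024-02-13T15:14:00 to 2024-02-13T15:25:00
2. Filter for DEBUG events within this window
3. Count matching events: 1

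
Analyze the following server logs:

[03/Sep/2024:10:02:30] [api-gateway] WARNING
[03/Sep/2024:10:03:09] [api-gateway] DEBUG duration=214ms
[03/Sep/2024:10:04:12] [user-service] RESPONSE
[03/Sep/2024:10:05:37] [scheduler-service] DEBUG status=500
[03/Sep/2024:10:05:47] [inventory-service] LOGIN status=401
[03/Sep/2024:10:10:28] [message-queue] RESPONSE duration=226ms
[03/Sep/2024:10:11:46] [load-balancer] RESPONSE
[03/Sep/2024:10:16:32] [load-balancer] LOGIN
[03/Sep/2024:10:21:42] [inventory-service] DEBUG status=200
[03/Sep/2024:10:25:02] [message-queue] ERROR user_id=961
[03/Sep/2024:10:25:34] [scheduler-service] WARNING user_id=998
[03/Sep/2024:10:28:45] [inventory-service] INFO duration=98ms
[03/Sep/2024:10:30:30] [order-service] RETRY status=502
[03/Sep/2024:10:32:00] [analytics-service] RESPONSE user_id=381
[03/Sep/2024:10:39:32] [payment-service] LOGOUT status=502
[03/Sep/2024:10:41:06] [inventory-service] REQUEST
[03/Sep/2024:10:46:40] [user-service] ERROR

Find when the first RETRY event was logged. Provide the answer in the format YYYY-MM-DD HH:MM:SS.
2024-09-03 10:30:30

To find the first event:

1. Filter for all RETRY events
2. Sort by timestamp
3. Select the first one
4. Timestamp: 2024-09-03 10:30:30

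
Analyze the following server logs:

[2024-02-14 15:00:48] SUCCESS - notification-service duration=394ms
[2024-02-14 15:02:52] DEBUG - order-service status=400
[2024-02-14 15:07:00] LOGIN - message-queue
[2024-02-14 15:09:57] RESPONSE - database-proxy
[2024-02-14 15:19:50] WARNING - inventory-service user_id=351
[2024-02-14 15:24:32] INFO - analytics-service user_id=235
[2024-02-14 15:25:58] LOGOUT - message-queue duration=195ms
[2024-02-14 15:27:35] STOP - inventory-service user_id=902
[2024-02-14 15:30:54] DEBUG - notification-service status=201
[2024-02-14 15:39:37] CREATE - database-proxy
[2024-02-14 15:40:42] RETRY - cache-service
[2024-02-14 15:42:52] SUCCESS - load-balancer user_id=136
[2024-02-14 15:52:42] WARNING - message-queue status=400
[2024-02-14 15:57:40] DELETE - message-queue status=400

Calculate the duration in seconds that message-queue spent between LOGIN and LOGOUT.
1138

To calculate state duration:

1. Find LOGIN event for message-queue: 2024-02-14 15:07:00
2. Find LOGOUT event for message-queue: 2024-02-14 15:25:58
3. Calculate duration: 2024-02-14 15:25:58 - 2024-02-14 15:07:00 = 1138 seconds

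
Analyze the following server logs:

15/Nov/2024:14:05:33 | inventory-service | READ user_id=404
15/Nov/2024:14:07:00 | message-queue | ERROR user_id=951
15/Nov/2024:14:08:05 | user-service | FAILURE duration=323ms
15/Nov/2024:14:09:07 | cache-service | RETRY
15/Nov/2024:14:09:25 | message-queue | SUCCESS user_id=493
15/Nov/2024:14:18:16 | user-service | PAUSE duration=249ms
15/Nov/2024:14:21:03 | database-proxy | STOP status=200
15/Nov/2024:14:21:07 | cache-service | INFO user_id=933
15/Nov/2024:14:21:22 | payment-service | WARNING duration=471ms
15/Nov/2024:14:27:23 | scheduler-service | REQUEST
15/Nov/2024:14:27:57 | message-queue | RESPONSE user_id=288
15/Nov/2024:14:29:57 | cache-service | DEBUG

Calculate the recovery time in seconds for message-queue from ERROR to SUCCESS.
145

To calculate recovery time:

1. Find ERROR event for message-queue: 15/Nov/2024:14:07:00
2. Find next SUCCESS event for message-queue: 15/Nov/2024:14:09:25
3. Recovery time: 15/Nov/2024:14:09:25 - 15/Nov/2024:14:07:00 = 145 seconds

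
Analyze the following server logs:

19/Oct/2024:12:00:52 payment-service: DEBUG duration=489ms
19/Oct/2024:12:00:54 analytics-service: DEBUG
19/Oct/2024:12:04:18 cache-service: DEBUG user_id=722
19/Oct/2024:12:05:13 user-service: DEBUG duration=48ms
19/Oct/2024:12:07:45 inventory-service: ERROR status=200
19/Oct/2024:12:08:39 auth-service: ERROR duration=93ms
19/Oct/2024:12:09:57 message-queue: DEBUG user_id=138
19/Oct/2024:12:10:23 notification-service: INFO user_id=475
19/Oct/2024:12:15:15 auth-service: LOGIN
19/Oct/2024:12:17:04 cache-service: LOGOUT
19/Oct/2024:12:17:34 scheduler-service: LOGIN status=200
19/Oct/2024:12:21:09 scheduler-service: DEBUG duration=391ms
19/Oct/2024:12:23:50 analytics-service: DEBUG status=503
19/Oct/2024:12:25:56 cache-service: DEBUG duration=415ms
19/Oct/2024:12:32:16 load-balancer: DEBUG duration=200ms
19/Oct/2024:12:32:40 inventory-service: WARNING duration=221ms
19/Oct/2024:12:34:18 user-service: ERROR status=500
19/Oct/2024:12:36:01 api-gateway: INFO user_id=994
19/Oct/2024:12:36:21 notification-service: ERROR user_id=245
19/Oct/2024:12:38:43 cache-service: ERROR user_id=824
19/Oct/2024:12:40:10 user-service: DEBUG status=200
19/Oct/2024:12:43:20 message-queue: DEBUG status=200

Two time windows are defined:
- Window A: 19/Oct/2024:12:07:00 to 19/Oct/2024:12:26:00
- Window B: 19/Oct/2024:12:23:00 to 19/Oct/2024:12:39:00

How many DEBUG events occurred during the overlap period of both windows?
2

To find overlap events:

1. Window A: 19/Oct/2024:12:07:00 to 19/Oct/2024:12:26:00
2. Window B: 19/Oct/2024:12:23:00 to 19/Oct/2024:12:39:00
3. Overlap period: 19/Oct/2024:12:23:00 to 19/Oct/2024:12:26:00
4. Count DEBUG events in overlap: 2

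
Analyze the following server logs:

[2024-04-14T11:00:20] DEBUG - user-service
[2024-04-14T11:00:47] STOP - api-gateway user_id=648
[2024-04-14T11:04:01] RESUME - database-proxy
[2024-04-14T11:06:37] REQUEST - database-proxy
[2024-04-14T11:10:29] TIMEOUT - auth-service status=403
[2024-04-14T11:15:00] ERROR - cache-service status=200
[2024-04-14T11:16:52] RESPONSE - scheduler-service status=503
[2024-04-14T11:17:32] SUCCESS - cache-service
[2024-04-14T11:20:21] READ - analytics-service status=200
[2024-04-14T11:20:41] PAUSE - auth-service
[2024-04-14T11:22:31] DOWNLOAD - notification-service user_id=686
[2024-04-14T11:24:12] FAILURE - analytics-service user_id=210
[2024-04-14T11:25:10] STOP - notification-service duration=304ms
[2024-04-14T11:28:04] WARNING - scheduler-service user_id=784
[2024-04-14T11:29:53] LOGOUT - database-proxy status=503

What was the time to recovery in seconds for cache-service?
152

To calculate recovery time:

1. Find ERROR event for cache-service: 2024-04-14T11:15:00
2. Find next SUCCESS event for cache-service: 2024-04-14T11:17:32
3. Recovery time: 2024-04-14T11:17:32 - 2024-04-14T11:15:00 = 152 seconds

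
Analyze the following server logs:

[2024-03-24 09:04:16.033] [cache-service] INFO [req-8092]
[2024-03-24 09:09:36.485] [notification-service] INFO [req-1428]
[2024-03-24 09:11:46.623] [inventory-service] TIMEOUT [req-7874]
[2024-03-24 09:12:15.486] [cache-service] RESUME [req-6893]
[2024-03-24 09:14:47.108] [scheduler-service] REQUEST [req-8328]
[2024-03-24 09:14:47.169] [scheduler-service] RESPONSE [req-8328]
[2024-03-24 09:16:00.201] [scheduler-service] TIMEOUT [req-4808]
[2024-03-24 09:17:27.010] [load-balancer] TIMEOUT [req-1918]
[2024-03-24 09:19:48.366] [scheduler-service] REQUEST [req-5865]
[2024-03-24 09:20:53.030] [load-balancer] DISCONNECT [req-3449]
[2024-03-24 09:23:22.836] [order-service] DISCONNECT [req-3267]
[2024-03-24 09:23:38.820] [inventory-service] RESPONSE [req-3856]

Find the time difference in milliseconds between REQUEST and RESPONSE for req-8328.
61

To calculate latency:

1. Find REQUEST with id req-8328: 2024-03-24 09:14:47.108
2. Find RESPONSE with id req-8328: 2024-03-24 09:14:47.169
3. Latency: 2024-03-24 09:14:47.169 - 2024-03-24 09:14:47.108 = 61ms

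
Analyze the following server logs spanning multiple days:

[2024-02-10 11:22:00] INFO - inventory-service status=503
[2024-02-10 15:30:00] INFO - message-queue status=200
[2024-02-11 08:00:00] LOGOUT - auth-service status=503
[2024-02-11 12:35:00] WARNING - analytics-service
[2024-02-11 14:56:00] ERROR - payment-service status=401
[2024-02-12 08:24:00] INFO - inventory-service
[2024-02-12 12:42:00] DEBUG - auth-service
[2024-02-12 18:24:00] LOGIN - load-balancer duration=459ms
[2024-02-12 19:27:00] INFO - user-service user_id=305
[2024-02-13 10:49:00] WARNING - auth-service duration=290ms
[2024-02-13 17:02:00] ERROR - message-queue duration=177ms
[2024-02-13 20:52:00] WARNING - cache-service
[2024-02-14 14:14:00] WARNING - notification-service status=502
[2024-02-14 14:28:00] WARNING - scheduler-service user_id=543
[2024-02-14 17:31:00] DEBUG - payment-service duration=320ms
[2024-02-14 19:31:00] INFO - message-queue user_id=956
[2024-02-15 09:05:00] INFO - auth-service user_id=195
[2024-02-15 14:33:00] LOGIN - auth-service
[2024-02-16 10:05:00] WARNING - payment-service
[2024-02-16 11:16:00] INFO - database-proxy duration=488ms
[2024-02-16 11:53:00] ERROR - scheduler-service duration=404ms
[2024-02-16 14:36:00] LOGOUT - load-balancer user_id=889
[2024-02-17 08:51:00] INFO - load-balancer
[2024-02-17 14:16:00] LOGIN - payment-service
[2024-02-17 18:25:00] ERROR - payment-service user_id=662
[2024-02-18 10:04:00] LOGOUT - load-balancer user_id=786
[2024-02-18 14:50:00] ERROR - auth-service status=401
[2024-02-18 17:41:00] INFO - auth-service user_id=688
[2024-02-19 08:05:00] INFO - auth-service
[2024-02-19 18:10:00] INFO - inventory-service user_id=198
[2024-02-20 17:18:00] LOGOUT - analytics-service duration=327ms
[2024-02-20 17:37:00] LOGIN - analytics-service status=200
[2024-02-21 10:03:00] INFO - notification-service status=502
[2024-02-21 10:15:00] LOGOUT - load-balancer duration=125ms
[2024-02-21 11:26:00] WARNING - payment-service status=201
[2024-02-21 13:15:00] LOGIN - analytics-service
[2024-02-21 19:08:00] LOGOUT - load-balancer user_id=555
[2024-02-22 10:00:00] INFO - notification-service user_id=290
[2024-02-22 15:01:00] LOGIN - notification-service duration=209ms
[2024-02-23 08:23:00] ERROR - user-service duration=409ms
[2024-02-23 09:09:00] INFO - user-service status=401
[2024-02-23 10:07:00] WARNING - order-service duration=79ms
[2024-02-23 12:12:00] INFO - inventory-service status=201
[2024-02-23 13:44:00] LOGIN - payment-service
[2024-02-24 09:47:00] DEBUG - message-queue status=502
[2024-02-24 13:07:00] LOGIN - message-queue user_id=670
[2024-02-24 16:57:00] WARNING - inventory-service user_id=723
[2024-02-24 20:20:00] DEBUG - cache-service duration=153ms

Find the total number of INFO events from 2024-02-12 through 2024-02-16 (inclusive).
5

To filter by date range:

1. Date range: 2024-02-12 through 2024-02-16, both dates inclusive
2. Filter for INFO events whose date falls in this range
3. Count matching events: 5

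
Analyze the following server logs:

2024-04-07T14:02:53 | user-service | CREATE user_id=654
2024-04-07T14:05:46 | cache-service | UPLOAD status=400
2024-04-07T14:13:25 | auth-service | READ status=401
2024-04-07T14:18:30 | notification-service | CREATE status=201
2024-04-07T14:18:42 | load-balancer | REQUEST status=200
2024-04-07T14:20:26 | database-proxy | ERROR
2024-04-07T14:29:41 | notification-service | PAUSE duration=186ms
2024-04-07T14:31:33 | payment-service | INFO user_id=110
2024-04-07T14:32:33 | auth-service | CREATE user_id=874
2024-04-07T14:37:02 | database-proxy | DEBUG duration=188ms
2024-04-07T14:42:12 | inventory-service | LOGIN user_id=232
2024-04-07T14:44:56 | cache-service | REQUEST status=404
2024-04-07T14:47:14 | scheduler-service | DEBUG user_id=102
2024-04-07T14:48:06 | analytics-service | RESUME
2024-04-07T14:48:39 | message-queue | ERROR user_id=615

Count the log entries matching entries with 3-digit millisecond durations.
2

To find matching entries:

1. Pattern to match: entries with 3-digit millisecond durations
2. Scan each log entry for the pattern
3. Count matches: 2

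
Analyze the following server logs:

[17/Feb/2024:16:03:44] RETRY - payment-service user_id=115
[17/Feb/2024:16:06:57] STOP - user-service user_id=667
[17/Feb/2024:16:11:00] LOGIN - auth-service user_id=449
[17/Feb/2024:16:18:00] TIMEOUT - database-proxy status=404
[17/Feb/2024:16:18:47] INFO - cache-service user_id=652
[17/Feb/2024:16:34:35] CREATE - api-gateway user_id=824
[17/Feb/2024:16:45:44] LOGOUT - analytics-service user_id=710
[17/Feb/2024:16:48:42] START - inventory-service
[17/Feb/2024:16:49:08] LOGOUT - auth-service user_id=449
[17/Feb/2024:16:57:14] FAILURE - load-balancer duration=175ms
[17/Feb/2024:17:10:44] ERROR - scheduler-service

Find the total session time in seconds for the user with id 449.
2288

To calculate session duration:

1. Find LOGIN event for user_id=449: 17/Feb/2024:16:11:00
2. Find LOGOUT event for user_id=449: 17/Feb/2024:16:49:08
3. Session duration: 17/Feb/2024:16:49:08 - 17/Feb/2024:16:11:00 = 2288 seconds (38 minutes)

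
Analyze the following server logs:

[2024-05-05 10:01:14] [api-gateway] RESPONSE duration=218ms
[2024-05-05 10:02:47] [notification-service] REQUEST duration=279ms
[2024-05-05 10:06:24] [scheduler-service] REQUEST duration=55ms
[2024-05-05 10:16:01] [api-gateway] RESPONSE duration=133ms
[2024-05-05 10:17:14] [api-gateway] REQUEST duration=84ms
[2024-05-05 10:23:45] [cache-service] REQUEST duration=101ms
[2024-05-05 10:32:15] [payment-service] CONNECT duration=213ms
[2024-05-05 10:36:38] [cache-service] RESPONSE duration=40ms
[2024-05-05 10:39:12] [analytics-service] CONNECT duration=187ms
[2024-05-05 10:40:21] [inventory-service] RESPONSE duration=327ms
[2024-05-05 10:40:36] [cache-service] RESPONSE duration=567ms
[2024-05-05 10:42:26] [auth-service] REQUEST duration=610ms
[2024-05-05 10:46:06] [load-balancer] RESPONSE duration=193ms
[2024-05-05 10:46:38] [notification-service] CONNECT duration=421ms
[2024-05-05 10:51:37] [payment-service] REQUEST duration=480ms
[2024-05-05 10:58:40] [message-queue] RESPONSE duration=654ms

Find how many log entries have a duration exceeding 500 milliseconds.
3

To count timeouts:

1. Threshold: 500ms
2. Extract duration from each log entry
3. Count entries where duration > 500
4. Timeout count: 3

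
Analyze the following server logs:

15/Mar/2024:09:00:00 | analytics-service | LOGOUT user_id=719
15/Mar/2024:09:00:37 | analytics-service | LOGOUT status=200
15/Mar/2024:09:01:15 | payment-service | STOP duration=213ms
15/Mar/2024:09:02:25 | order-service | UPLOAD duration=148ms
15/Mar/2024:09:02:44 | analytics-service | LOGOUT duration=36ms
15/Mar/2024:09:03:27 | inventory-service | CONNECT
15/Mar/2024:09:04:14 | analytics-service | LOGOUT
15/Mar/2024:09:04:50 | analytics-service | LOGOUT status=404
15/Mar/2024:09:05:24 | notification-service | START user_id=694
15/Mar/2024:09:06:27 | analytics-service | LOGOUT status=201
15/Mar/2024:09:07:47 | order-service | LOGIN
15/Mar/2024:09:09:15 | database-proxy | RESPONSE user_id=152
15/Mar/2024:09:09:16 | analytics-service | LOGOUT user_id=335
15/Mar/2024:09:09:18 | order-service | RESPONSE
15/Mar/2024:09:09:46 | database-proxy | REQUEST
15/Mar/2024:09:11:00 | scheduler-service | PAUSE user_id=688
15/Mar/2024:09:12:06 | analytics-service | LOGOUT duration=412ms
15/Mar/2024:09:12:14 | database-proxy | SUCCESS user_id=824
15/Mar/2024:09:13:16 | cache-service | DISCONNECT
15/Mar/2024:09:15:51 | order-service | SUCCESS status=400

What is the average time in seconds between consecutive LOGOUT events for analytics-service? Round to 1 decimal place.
103.7

To calculate average interval:

1. Find all LOGOUT events for analytics-service in order
2. Calculate time gaps between consecutive events
3. Compute mean of gaps: 726 / 7 = 103.7 seconds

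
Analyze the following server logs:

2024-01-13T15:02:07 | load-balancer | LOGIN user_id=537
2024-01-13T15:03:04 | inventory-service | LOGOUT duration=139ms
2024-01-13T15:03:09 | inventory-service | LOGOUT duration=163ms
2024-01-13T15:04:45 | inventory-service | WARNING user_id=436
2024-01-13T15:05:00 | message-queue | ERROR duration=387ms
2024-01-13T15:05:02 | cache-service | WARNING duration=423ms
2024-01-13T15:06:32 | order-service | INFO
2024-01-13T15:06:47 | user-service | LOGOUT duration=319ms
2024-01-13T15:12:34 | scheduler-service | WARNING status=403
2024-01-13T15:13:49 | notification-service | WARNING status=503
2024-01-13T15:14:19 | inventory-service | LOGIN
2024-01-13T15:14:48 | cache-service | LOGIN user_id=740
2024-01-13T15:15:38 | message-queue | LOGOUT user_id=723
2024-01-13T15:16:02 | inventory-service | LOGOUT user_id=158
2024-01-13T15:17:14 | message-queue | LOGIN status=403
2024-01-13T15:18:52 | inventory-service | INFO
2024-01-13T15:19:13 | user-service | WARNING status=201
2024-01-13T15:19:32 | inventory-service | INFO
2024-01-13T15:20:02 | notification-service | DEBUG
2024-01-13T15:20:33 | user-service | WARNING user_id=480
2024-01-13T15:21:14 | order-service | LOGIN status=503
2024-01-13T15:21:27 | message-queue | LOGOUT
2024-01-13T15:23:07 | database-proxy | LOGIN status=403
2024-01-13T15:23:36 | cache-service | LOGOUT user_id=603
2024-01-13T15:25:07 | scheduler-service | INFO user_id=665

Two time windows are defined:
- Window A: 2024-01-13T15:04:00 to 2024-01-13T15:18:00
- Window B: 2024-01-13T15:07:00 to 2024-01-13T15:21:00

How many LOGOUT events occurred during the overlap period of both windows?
2

To find overlap events:

1. Window A: 2024-01-13T15:04:00 to 2024-01-13T15:18:00
2. Window B: 2024-01-13T15:07:00 to 2024-01-13T15:21:00
3. Overlap period: 2024-01-13T15:07:00 to 2024-01-13T15:18:00
4. Count LOGOUT events in overlap: 2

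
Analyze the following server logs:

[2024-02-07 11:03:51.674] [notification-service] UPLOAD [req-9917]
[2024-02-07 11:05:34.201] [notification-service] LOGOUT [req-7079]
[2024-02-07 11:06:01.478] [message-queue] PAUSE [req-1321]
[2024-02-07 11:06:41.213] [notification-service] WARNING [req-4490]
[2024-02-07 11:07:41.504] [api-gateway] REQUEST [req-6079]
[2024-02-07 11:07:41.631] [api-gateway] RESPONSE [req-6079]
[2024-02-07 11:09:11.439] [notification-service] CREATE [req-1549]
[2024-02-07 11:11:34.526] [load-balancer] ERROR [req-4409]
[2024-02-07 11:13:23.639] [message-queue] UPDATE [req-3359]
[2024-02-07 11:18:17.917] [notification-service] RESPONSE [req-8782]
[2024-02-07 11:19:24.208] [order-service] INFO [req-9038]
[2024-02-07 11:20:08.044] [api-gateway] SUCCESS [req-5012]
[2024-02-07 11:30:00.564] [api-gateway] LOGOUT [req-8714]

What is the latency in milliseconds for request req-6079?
127

To calculate latency:

1. Find REQUEST with id req-6079: 2024-02-07 11:07:41.504
2. Find RESPONSE with id req-6079: 2024-02-07 11:07:41.631
3. Latency: 2024-02-07 11:07:41.631 - 2024-02-07 11:07:41.504 = 127ms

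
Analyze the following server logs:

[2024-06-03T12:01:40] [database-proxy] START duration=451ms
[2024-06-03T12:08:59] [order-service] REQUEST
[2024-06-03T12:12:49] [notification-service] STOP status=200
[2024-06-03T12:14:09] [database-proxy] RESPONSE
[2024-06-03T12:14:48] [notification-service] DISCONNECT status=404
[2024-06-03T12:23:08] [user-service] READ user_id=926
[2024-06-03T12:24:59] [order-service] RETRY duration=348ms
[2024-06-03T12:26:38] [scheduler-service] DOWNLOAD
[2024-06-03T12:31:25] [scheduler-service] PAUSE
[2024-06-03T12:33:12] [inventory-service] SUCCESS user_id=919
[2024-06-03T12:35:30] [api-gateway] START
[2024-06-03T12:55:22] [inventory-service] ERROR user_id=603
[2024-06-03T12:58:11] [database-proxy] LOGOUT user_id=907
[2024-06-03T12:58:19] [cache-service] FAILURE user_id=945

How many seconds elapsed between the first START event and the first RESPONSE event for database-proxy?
749

To find the time between events:

1. Locate the first START event for database-proxy: 2024-06-03T12:01:40
2. Locate the first RESPONSE event for database-proxy: 2024-06-03T12:14:09
3. Calculate the difference: 2024-06-03T12:14:09 - 2024-06-03T12:01:40 = 749 seconds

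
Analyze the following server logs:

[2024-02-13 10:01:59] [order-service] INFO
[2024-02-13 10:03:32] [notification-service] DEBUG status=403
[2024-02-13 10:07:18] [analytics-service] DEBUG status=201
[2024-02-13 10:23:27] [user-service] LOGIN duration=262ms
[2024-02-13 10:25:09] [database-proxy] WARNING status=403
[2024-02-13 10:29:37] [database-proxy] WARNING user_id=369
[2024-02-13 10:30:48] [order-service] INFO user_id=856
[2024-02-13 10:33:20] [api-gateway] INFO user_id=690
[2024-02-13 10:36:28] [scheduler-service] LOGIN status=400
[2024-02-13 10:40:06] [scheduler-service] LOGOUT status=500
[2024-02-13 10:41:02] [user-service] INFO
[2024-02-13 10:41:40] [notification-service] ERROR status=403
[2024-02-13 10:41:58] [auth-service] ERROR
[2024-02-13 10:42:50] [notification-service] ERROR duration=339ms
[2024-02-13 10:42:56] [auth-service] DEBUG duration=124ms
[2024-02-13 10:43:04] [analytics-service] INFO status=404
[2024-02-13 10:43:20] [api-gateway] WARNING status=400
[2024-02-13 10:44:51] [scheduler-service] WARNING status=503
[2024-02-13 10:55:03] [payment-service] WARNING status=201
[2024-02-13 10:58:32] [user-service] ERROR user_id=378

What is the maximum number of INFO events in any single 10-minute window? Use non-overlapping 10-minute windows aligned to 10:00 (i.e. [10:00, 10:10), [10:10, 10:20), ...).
2

To find the burst window:

1. Divide the log period into non-overlapping 10-minute windows starting at 10:00
2. Count INFO events in each window
3. Find the window with maximum count
4. Maximum events in a window: 2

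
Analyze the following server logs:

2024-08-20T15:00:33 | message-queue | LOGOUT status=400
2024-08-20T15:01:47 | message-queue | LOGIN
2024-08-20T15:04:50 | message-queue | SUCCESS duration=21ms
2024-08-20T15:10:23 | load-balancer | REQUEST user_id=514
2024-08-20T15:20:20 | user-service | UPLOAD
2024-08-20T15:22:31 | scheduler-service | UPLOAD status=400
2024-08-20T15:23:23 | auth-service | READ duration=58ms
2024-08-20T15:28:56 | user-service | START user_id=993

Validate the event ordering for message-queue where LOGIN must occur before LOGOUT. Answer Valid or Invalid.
Invalid

To validate ordering:

1. Required order: LOGIN → LOGOUT
2. Rule: LOGIN must occur before LOGOUT
3. Check actual order of events for message-queue
4. Result: Invalid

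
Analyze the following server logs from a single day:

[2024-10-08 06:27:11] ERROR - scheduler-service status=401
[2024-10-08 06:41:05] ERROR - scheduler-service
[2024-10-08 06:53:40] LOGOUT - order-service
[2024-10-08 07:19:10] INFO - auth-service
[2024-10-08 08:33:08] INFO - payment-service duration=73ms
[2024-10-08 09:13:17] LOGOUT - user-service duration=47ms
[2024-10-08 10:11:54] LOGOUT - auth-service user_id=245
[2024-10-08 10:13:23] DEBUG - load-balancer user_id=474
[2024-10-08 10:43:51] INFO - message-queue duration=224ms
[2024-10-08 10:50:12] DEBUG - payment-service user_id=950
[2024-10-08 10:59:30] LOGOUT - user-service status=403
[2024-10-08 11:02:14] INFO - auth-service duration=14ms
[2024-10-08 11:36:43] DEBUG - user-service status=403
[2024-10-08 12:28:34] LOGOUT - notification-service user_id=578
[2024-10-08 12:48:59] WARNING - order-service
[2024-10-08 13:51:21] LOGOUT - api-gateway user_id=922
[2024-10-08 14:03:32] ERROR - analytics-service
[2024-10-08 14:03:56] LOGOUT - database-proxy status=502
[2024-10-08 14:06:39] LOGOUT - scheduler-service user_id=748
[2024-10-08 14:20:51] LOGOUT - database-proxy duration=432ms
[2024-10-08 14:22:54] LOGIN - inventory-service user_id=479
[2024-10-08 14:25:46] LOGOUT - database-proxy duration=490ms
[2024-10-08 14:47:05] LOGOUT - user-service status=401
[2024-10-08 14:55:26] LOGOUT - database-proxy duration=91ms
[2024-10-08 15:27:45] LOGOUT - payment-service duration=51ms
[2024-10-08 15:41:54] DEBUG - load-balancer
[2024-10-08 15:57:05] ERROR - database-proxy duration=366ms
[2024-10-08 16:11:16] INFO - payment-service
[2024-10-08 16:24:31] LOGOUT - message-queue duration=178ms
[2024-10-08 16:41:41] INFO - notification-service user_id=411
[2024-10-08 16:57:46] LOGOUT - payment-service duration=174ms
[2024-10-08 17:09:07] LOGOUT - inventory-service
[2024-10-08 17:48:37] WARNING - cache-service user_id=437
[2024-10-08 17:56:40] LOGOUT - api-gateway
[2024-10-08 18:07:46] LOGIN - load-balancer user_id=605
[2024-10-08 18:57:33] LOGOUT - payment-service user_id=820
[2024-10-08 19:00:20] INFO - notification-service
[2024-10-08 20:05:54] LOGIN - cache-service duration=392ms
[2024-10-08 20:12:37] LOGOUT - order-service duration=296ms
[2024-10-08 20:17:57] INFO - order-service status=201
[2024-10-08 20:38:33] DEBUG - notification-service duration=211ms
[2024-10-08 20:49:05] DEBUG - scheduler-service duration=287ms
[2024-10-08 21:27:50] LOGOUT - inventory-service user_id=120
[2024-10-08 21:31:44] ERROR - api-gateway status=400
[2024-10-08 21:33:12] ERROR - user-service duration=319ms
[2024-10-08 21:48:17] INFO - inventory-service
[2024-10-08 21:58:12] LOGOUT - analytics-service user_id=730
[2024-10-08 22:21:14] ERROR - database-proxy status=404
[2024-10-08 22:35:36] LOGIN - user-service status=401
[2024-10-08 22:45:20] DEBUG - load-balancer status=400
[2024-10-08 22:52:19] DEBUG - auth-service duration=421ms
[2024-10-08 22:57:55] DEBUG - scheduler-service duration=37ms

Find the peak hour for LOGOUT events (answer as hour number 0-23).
14

To find the peak hour:

1. Group all LOGOUT events by hour
2. Count events in each hour
3. Find hour with maximum count
4. Peak hour: 14 (with 6 events)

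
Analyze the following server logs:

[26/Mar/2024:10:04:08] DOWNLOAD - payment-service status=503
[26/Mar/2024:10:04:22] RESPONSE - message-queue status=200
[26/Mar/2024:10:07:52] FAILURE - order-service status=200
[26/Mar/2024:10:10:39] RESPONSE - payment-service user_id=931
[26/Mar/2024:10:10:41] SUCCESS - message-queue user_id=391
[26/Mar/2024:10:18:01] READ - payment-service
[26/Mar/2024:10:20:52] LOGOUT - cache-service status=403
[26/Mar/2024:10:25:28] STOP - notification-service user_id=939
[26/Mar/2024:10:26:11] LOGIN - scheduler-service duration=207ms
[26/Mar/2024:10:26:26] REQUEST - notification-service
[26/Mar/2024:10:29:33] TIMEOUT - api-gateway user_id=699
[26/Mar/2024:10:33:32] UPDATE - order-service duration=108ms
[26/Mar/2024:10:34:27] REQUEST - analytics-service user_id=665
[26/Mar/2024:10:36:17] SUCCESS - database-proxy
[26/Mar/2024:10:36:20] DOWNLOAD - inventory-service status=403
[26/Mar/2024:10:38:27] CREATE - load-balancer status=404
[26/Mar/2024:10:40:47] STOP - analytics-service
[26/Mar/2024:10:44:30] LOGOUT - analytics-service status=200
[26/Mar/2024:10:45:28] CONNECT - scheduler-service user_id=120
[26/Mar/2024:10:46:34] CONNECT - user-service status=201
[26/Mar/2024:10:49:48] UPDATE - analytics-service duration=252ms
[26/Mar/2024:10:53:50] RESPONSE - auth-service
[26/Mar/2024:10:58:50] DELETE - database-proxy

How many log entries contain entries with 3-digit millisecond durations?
3

To find matching entries:

1. Pattern to match: entries with 3-digit millisecond durations
2. Scan each log entry for the pattern
3. Count matches: 3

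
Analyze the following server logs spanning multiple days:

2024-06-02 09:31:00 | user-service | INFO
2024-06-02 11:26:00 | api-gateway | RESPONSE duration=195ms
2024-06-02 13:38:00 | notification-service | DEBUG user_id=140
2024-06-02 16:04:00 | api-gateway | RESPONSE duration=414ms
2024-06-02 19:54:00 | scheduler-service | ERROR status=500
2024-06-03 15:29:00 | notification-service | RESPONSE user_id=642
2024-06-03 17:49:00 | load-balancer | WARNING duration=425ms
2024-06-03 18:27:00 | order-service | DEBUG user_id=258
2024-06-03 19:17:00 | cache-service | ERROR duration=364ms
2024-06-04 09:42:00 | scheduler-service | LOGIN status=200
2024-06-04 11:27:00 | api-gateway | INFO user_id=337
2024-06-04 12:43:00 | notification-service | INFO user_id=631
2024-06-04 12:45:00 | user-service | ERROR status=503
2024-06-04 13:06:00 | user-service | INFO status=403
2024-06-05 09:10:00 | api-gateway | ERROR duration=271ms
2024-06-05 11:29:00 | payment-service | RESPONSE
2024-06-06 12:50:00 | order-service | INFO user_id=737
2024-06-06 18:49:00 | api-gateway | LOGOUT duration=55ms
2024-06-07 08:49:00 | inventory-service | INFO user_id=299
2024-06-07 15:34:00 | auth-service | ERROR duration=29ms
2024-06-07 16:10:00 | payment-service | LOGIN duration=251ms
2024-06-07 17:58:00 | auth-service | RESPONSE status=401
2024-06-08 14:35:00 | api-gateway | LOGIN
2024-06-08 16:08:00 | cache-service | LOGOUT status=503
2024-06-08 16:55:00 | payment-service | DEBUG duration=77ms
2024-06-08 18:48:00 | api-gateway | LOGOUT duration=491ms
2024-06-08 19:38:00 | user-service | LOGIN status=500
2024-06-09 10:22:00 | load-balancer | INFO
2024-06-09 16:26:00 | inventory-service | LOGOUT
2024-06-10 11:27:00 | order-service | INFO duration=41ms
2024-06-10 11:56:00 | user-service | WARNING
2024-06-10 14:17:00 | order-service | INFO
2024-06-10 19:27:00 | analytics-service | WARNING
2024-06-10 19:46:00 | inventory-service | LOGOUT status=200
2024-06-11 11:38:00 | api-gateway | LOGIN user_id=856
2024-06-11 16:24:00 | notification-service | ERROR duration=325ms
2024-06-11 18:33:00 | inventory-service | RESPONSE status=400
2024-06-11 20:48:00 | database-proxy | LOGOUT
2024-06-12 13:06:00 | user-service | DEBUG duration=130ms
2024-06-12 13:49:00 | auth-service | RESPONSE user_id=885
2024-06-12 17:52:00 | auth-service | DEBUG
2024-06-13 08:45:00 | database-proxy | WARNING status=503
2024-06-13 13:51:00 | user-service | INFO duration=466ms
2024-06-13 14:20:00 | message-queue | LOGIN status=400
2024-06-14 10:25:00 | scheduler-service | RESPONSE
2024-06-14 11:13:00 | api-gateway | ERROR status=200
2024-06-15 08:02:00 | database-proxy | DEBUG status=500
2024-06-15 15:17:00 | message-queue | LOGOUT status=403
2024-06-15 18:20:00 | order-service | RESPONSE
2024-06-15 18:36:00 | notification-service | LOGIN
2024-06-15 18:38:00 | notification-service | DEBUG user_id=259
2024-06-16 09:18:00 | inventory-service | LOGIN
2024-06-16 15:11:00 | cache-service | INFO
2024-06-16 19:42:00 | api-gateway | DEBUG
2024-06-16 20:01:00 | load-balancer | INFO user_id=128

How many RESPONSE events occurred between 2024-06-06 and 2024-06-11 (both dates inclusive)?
2

To filter by date range:

1. Date range: 2024-06-06 through 2024-06-11, both dates inclusive
2. Filter for RESPONSE events whose date falls in this range
3. Count matching events: 2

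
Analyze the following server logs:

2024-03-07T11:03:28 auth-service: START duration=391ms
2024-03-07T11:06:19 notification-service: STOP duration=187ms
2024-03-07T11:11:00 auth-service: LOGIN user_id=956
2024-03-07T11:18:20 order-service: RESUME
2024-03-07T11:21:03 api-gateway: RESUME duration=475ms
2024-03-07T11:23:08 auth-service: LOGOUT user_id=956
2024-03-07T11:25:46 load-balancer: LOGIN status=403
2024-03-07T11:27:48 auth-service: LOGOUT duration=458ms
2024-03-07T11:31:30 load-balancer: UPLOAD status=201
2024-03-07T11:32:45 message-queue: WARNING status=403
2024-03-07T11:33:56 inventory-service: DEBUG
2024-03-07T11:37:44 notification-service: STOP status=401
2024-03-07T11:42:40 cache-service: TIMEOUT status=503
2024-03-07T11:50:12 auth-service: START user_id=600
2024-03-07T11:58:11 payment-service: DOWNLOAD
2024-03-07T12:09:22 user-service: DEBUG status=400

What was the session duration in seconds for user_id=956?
728

To calculate session duration:

1. Find LOGIN event for user_id=956: 2024-03-07T11:11:00
2. Find LOGOUT event for user_id=956: 2024-03-07T11:23:08
3. Session duration: 2024-03-07T11:23:08 - 2024-03-07T11:11:00 = 728 seconds (12 minutes)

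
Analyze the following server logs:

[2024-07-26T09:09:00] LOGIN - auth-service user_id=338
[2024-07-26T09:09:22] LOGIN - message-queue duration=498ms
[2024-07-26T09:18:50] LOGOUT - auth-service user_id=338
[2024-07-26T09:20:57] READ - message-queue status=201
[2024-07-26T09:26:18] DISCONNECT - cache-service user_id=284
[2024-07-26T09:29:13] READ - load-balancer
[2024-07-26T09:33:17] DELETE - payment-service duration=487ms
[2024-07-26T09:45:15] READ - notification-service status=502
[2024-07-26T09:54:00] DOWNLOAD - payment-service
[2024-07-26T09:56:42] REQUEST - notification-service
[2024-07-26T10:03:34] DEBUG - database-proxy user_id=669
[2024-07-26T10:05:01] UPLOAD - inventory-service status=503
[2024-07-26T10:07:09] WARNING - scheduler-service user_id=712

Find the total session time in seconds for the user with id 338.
590

To calculate session duration:

1. Find LOGIN event for user_id=338: 2024-07-26T09:09:00
2. Find LOGOUT event for user_id=338: 2024-07-26T09:18:50
3. Session duration: 2024-07-26T09:18:50 - 2024-07-26T09:09:00 = 590 seconds (9 minutes)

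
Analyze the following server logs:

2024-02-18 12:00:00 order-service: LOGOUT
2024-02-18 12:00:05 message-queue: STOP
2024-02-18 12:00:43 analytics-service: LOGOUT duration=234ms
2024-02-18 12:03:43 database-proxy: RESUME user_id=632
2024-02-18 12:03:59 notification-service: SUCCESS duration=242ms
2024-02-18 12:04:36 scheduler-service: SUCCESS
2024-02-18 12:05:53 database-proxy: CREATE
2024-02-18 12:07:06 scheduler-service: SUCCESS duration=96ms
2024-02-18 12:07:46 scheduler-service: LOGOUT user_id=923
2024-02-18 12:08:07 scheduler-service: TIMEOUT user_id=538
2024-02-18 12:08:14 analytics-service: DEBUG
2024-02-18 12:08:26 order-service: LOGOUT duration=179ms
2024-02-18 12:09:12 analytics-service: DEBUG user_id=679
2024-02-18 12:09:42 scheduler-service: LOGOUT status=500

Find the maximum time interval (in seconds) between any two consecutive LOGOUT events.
423

To find the longest gap:

1. Extract all LOGOUT events in chronological order
2. Calculate time differences between consecutive events
3. Find the maximum difference
4. Longest gap: 423 seconds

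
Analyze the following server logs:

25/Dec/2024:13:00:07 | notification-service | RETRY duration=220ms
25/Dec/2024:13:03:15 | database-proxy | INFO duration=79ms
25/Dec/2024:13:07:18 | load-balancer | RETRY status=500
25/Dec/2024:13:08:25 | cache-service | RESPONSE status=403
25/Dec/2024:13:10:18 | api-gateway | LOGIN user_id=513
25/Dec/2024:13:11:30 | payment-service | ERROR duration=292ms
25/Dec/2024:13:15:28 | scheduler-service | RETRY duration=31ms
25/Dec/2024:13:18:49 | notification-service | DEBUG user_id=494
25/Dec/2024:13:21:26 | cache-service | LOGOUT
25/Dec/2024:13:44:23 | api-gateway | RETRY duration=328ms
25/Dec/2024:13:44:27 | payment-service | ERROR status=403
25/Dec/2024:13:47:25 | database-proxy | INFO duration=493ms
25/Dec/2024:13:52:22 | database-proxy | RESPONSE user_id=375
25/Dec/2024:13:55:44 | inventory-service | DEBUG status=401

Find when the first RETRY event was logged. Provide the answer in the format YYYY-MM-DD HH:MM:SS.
2024-12-25 13:00:07

To find the first event:

1. Filter for all RETRY events
2. Sort by timestamp
3. Select the first one
4. Timestamp: 2024-12-25 13:00:07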